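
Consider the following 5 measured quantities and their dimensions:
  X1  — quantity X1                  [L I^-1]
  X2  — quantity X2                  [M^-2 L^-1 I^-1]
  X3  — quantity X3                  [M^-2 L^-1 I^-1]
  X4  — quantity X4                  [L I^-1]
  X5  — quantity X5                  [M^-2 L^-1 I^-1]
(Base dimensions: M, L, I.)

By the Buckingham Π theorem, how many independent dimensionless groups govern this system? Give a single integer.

3

Exponent matrix [M,L,I] × [X1,X2,X3,X4,X5]:
  M: [ 0 -2 -2  0 -2]
  L: [ 1 -1 -1  1 -1]
  I: [-1 -1 -1 -1 -1]
Echelon form has 2 nonzero rows (pivots: X1,X2)
5 vars − rank 2 = 3 Π groups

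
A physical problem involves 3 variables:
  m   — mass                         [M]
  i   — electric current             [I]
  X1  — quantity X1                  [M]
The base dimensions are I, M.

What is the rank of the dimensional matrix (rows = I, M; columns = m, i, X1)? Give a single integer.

Exponent matrix [I,M] × [m,i,X1]:
  I: [ 0  1  0]
  M: [ 1  0  1]
Row reduction gives pivot columns m,i; rank = 2

2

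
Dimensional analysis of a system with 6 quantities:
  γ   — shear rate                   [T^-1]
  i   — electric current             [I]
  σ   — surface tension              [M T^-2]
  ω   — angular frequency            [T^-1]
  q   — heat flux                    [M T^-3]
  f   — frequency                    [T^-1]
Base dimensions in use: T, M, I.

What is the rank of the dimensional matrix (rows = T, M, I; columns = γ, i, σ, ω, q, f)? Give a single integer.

Exponent matrix [T,M,I] × [γ,i,σ,ω,q,f]:
  T: [-1  0 -2 -1 -3 -1]
  M: [ 0  0  1  0  1  0]
  I: [ 0  1  0  0  0  0]
RREF → pivots at {γ,i,σ} ⇒ r = 3

3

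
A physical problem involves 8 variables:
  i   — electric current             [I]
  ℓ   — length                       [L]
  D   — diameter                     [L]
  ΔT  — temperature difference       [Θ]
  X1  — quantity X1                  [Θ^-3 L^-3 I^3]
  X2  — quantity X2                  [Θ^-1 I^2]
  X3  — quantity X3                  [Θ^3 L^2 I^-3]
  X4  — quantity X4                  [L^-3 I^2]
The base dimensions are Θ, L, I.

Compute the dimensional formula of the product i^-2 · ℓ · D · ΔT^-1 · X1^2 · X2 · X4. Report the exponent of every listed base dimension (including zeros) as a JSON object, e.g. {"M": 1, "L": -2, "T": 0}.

{"Θ": -8, "L": -7, "I": 8}

Dimensional matrix (Θ×L×I by i×ℓ×D×ΔT×X1×X2×X3×X4):
  Θ: [ 0  0  0  1 -3 -1  3  0]
  L: [ 0  1  1  0 -3  0  2 -3]
  I: [ 1  0  0  0  3  2 -3  2]
  [Θ]: (-2)·0+(1)·0+(1)·0+(-1)·1+(2)·-3+(1)·-1+(1)·0 = -8
  [L]: (-2)·0+(1)·1+(1)·1+(-1)·0+(2)·-3+(1)·0+(1)·-3 = -7
  [I]: (-2)·1+(1)·0+(1)·0+(-1)·0+(2)·3+(1)·2+(1)·2 = 8
⇒ Θ^-8 L^-7 I^8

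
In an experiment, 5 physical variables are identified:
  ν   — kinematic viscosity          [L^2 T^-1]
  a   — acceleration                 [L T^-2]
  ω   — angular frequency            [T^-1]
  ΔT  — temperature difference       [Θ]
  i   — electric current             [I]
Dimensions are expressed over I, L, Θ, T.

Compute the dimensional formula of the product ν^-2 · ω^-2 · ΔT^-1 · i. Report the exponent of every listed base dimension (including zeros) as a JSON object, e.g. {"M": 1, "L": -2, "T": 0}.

{"I": 1, "L": -4, "Θ": -1, "T": 4}

Write exponents as rows I,L,Θ,T / cols ν,a,ω,ΔT,i:
  I: [ 0  0  0  0  1]
  L: [ 2  1  0  0  0]
  Θ: [ 0  0  0  1  0]
  T: [-1 -2 -1  0  0]
  [I]: (-2)·0+(-2)·0+(-1)·0+(1)·1 = 1
  [L]: (-2)·2+(-2)·0+(-1)·0+(1)·0 = -4
  [Θ]: (-2)·0+(-2)·0+(-1)·1+(1)·0 = -1
  [T]: (-2)·-1+(-2)·-1+(-1)·0+(1)·0 = 4
⇒ I L^-4 Θ^-1 T^4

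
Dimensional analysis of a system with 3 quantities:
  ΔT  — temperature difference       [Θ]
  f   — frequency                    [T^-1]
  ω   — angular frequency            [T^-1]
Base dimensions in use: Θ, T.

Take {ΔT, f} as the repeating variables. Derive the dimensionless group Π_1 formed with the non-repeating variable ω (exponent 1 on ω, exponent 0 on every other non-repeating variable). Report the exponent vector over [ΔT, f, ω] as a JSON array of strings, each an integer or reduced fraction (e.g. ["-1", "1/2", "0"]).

Dimensional matrix (Θ×T by ΔT×f×ω):
  Θ: [ 1  0  0]
  T: [ 0 -1 -1]
Row reduction gives pivot columns ΔT,f; rank = 2
Pivot set = {ΔT,f}, free = {ω}
RREF:
  r0: [   1    0    0]
  r1: [   0    1    1]
Fix exponent of ω at 1; solve each RREF row for its pivot's exponent:
  r0: exp(ΔT) + (0)·1 = 0 ⇒ exp(ΔT) = 0
  r1: exp(f) + (1)·1 = 0 ⇒ exp(f) = -1
Π_1 = f^-1 · ω

["0", "-1", "1"]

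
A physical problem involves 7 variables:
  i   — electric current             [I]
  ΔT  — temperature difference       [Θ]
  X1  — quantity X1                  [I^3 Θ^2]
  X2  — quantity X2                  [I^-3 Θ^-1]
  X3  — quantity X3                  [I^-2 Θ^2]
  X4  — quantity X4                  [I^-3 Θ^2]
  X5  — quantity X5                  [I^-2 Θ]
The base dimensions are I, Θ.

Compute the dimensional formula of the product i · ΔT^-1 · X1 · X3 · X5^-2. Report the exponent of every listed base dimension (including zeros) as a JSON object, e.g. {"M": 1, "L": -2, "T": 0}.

Exponent matrix [I,Θ] × [i,ΔT,X1,X2,X3,X4,X5]:
  I: [ 1  0  3 -3 -2 -3 -2]
  Θ: [ 0  1  2 -1  2  2  1]
  [I]: (1)·1+(-1)·0+(1)·3+(1)·-2+(-2)·-2 = 6
  [Θ]: (1)·0+(-1)·1+(1)·2+(1)·2+(-2)·1 = 1
⇒ I^6 Θ

{"I": 6, "Θ": 1}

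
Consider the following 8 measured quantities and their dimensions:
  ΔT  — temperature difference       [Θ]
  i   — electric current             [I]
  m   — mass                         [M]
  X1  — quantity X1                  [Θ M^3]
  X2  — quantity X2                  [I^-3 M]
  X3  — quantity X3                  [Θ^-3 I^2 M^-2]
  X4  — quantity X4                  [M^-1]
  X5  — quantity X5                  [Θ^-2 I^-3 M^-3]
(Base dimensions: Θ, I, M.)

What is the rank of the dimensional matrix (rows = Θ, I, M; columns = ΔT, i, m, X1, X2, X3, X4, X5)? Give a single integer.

Dimensional matrix (Θ×I×M by ΔT×i×m×X1×X2×X3×X4×X5):
  Θ: [ 1  0  0  1  0 -3  0 -2]
  I: [ 0  1  0  0 -3  2  0 -3]
  M: [ 0  0  1  3  1 -2 -1 -3]
RREF → pivots at {ΔT,i,m} ⇒ r = 3

3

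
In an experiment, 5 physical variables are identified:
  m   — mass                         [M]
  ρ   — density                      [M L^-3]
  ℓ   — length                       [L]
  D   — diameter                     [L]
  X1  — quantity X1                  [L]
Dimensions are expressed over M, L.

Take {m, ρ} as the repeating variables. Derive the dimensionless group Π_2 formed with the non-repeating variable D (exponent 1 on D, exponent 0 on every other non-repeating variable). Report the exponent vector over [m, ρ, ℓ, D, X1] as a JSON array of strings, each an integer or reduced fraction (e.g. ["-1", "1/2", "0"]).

Exponent matrix [M,L] × [m,ρ,ℓ,D,X1]:
  M: [ 1  1  0  0  0]
  L: [ 0 -3  1  1  1]
Echelon form has 2 nonzero rows (pivots: m,ρ)
Repeat: m,ρ; free: ℓ,D,X1
RREF:
  r0: [   1    0  1/3  1/3  1/3]
  r1: [   0    1 -1/3 -1/3 -1/3]
Fix exponent of D at 1, ℓ at 0, X1 at 0; solve each RREF row for its pivot's exponent:
  r0: exp(m) + (1/3)·1 = 0 ⇒ exp(m) = -1/3
  r1: exp(ρ) + (-1/3)·1 = 0 ⇒ exp(ρ) = 1/3
Π_2 = m^(-1/3) · ρ^(1/3) · D

["-1/3", "1/3", "0", "1", "0"]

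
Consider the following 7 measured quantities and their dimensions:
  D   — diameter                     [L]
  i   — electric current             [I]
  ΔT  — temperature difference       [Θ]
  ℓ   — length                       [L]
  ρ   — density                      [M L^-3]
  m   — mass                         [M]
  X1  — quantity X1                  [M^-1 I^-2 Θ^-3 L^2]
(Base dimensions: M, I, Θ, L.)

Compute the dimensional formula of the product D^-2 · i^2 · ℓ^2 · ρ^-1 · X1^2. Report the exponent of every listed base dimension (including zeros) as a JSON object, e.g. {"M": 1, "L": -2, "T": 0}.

Write exponents as rows M,I,Θ,L / cols D,i,ΔT,ℓ,ρ,m,X1:
  M: [ 0  0  0  0  1  1 -1]
  I: [ 0  1  0  0  0  0 -2]
  Θ: [ 0  0  1  0  0  0 -3]
  L: [ 1  0  0  1 -3  0  2]
  [M]: (-2)·0+(2)·0+(2)·0+(-1)·1+(2)·-1 = -3
  [I]: (-2)·0+(2)·1+(2)·0+(-1)·0+(2)·-2 = -2
  [Θ]: (-2)·0+(2)·0+(2)·0+(-1)·0+(2)·-3 = -6
  [L]: (-2)·1+(2)·0+(2)·1+(-1)·-3+(2)·2 = 7
⇒ M^-3 I^-2 Θ^-6 L^7

{"M": -3, "I": -2, "Θ": -6, "L": 7}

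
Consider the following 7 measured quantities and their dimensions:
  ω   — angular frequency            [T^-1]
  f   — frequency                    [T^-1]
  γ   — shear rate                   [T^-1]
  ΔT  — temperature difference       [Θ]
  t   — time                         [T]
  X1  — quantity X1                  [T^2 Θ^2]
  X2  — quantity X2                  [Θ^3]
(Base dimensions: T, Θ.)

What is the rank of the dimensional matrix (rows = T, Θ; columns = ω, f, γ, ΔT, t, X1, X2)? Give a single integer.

2

Exponent matrix [T,Θ] × [ω,f,γ,ΔT,t,X1,X2]:
  T: [-1 -1 -1  0  1  2  0]
  Θ: [ 0  0  0  1  0  2  3]
Row reduction gives pivot columns ω,ΔT; rank = 2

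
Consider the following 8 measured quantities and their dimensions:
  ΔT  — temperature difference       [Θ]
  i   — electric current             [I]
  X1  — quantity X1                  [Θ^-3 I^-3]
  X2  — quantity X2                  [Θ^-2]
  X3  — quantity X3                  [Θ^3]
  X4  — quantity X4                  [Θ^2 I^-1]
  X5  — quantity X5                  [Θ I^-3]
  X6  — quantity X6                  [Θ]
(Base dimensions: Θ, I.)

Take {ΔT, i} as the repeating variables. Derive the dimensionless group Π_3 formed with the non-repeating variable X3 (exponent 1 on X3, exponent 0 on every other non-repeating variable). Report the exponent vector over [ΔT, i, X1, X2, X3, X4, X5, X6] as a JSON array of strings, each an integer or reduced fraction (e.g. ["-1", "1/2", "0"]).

["-3", "0", "0", "0", "1", "0", "0", "0"]

Write exponents as rows Θ,I / cols ΔT,i,X1,X2,X3,X4,X5,X6:
  Θ: [ 1  0 -3 -2  3  2  1  1]
  I: [ 0  1 -3  0  0 -1 -3  0]
Echelon form has 2 nonzero rows (pivots: ΔT,i)
Repeat: ΔT,i; free: X1,X2,X3,X4,X5,X6
RREF:
  r0: [   1    0   -3   -2    3    2    1    1]
  r1: [   0    1   -3    0    0   -1   -3    0]
Fix exponent of X3 at 1, X1 at 0, X2 at 0, X4 at 0, X5 at 0, X6 at 0; solve each RREF row for its pivot's exponent:
  r0: exp(ΔT) + (3)·1 = 0 ⇒ exp(ΔT) = -3
  r1: exp(i) + (0)·1 = 0 ⇒ exp(i) = 0
Π_3 = ΔT^-3 · X3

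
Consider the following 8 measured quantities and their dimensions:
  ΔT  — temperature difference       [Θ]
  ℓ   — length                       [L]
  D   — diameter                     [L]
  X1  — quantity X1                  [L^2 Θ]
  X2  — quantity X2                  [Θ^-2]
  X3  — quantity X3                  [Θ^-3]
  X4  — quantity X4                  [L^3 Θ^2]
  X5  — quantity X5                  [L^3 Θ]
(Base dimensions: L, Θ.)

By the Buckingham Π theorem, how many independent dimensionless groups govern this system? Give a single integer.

6

Exponent matrix [L,Θ] × [ΔT,ℓ,D,X1,X2,X3,X4,X5]:
  L: [ 0  1  1  2  0  0  3  3]
  Θ: [ 1  0  0  1 -2 -3  2  1]
Echelon form has 2 nonzero rows (pivots: ΔT,ℓ)
Π count = n − r = 8 − 2 = 6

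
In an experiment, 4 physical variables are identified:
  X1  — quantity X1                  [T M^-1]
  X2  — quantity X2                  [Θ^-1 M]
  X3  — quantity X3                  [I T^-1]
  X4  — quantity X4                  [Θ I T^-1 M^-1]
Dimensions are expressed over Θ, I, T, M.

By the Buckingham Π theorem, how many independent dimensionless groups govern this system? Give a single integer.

1

Write exponents as rows Θ,I,T,M / cols X1,X2,X3,X4:
  Θ: [ 0 -1  0  1]
  I: [ 0  0  1  1]
  T: [ 1  0 -1 -1]
  M: [-1  1  0 -1]
Row reduction gives pivot columns X1,X2,X3; rank = 3
Π count = n − r = 4 − 3 = 1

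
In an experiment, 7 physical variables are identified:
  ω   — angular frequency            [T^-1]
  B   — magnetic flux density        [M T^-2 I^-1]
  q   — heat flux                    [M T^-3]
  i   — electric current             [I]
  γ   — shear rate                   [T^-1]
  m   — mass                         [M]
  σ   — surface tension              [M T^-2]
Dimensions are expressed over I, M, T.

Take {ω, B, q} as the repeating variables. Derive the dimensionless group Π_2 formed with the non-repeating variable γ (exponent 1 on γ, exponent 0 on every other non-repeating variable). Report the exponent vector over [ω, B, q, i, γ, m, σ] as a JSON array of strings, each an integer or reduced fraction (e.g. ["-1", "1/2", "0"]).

Exponent matrix [I,M,T] × [ω,B,q,i,γ,m,σ]:
  I: [ 0 -1  0  1  0  0  0]
  M: [ 0  1  1  0  0  1  1]
  T: [-1 -2 -3  0 -1  0 -2]
Row reduction gives pivot columns ω,B,q; rank = 3
Repeat: ω,B,q; free: i,γ,m,σ
RREF:
  r0: [   1    0    0   -1    1   -3   -1]
  r1: [   0    1    0   -1    0    0    0]
  r2: [   0    0    1    1    0    1    1]
Fix exponent of γ at 1, i at 0, m at 0, σ at 0; solve each RREF row for its pivot's exponent:
  r0: exp(ω) + (1)·1 = 0 ⇒ exp(ω) = -1
  r1: exp(B) + (0)·1 = 0 ⇒ exp(B) = 0
  r2: exp(q) + (0)·1 = 0 ⇒ exp(q) = 0
Π_2 = ω^-1 · γ

["-1", "0", "0", "0", "1", "0", "0"]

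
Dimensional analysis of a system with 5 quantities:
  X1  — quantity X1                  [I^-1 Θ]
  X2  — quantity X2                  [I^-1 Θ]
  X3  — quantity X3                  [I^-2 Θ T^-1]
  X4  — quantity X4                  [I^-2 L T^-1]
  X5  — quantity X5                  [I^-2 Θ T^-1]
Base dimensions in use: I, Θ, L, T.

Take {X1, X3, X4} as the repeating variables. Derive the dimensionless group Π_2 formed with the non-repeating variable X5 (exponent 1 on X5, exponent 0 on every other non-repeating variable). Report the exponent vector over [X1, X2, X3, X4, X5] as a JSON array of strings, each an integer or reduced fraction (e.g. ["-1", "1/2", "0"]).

["0", "0", "-1", "0", "1"]

Exponent matrix [I,Θ,L,T] × [X1,X2,X3,X4,X5]:
  I: [-1 -1 -2 -2 -2]
  Θ: [ 1  1  1  0  1]
  L: [ 0  0  0  1  0]
  T: [ 0  0 -1 -1 -1]
Echelon form has 3 nonzero rows (pivots: X1,X3,X4)
Repeat: X1,X3,X4; free: X2,X5
RREF:
  r0: [   1    1    0    0    0]
  r1: [   0    0    1    0    1]
  r2: [   0    0    0    1    0]
  r3: [   0    0    0    0    0]
Fix exponent of X5 at 1, X2 at 0; solve each RREF row for its pivot's exponent:
  r0: exp(X1) + (0)·1 = 0 ⇒ exp(X1) = 0
  r1: exp(X3) + (1)·1 = 0 ⇒ exp(X3) = -1
  r2: exp(X4) + (0)·1 = 0 ⇒ exp(X4) = 0
Π_2 = X3^-1 · X5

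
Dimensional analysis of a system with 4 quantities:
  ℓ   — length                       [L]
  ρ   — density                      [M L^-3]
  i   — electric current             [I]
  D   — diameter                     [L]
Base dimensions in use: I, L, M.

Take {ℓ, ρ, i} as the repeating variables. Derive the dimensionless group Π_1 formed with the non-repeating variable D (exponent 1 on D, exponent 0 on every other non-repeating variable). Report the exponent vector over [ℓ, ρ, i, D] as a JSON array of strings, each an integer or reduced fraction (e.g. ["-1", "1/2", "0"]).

Exponent matrix [I,L,M] × [ℓ,ρ,i,D]:
  I: [ 0  0  1  0]
  L: [ 1 -3  0  1]
  M: [ 0  1  0  0]
RREF → pivots at {ℓ,ρ,i} ⇒ r = 3
Pivot set = {ℓ,ρ,i}, free = {D}
RREF:
  r0: [   1    0    0    1]
  r1: [   0    1    0    0]
  r2: [   0    0    1    0]
Fix exponent of D at 1; solve each RREF row for its pivot's exponent:
  r0: exp(ℓ) + (1)·1 = 0 ⇒ exp(ℓ) = -1
  r1: exp(ρ) + (0)·1 = 0 ⇒ exp(ρ) = 0
  r2: exp(i) + (0)·1 = 0 ⇒ exp(i) = 0
Π_1 = ℓ^-1 · D

["-1", "0", "0", "1"]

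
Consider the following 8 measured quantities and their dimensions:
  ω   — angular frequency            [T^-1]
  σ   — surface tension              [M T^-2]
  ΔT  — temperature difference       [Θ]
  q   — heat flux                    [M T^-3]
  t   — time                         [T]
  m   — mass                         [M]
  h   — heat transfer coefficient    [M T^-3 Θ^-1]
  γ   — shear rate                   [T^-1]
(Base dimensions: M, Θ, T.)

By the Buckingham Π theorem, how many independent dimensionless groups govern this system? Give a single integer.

5

Write exponents as rows M,Θ,T / cols ω,σ,ΔT,q,t,m,h,γ:
  M: [ 0  1  0  1  0  1  1  0]
  Θ: [ 0  0  1  0  0  0 -1  0]
  T: [-1 -2  0 -3  1  0 -3 -1]
Echelon form has 3 nonzero rows (pivots: ω,σ,ΔT)
n=8, r=3 ⇒ 5 dimensionless groups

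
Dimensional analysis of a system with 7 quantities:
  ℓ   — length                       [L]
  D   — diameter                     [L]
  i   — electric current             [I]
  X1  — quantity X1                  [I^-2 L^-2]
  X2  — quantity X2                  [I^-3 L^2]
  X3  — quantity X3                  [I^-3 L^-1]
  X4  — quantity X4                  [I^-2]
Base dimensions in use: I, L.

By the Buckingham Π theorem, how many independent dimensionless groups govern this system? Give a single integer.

5

Dimensional matrix (I×L by ℓ×D×i×X1×X2×X3×X4):
  I: [ 0  0  1 -2 -3 -3 -2]
  L: [ 1  1  0 -2  2 -1  0]
Row reduction gives pivot columns ℓ,i; rank = 2
Π count = n − r = 7 − 2 = 5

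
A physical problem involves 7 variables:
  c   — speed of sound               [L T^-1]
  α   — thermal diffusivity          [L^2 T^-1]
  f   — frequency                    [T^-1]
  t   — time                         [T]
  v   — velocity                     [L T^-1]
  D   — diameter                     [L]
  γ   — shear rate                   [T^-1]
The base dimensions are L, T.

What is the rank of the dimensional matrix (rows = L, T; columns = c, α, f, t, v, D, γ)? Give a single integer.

2

Dimensional matrix (L×T by c×α×f×t×v×D×γ):
  L: [ 1  2  0  0  1  1  0]
  T: [-1 -1 -1  1 -1  0 -1]
Echelon form has 2 nonzero rows (pivots: c,α)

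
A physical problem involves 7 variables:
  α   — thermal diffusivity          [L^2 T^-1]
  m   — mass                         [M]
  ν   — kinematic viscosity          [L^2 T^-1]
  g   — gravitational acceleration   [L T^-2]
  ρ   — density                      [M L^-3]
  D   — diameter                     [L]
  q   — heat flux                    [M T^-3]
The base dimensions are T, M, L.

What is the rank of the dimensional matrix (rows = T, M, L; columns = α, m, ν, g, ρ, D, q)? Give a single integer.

3

Exponent matrix [T,M,L] × [α,m,ν,g,ρ,D,q]:
  T: [-1  0 -1 -2  0  0 -3]
  M: [ 0  1  0  0  1  0  1]
  L: [ 2  0  2  1 -3  1  0]
Echelon form has 3 nonzero rows (pivots: α,m,g)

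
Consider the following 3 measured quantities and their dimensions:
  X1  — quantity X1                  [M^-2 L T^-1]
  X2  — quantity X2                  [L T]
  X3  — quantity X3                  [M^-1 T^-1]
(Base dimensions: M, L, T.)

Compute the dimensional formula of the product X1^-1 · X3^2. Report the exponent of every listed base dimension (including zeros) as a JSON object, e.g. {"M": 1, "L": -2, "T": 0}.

Dimensional matrix (M×L×T by X1×X2×X3):
  M: [-2  0 -1]
  L: [ 1  1  0]
  T: [-1  1 -1]
  [M]: (-1)·-2+(2)·-1 = 0
  [L]: (-1)·1+(2)·0 = -1
  [T]: (-1)·-1+(2)·-1 = -1
⇒ L^-1 T^-1

{"M": 0, "L": -1, "T": -1}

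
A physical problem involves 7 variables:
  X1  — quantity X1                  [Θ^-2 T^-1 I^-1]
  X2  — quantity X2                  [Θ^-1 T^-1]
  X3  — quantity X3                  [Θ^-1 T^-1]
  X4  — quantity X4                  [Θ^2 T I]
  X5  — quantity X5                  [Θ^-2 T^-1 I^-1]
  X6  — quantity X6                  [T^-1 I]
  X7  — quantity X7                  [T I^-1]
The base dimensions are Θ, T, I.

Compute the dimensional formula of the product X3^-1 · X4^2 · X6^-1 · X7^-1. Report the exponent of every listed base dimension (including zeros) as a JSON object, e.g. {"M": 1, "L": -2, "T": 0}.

Write exponents as rows Θ,T,I / cols X1,X2,X3,X4,X5,X6,X7:
  Θ: [-2 -1 -1  2 -2  0  0]
  T: [-1 -1 -1  1 -1 -1  1]
  I: [-1  0  0  1 -1  1 -1]
  [Θ]: (-1)·-1+(2)·2+(-1)·0+(-1)·0 = 5
  [T]: (-1)·-1+(2)·1+(-1)·-1+(-1)·1 = 3
  [I]: (-1)·0+(2)·1+(-1)·1+(-1)·-1 = 2
⇒ Θ^5 T^3 I^2

{"Θ": 5, "T": 3, "I": 2}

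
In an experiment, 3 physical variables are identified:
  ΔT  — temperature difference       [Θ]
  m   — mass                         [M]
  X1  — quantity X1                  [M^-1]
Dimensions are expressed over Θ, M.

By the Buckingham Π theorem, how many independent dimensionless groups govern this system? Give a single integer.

Exponent matrix [Θ,M] × [ΔT,m,X1]:
  Θ: [ 1  0  0]
  M: [ 0  1 -1]
Echelon form has 2 nonzero rows (pivots: ΔT,m)
3 vars − rank 2 = 1 Π group

1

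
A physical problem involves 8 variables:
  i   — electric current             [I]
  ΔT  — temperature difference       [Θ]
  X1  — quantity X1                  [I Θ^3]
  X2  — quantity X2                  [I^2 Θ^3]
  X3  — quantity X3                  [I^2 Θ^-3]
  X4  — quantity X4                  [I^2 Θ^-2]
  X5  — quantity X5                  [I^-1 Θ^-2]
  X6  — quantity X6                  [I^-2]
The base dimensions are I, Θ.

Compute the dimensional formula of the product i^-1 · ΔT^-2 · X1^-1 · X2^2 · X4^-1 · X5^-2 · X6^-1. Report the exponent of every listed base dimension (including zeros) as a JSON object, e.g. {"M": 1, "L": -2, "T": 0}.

{"I": 4, "Θ": 7}

Exponent matrix [I,Θ] × [i,ΔT,X1,X2,X3,X4,X5,X6]:
  I: [ 1  0  1  2  2  2 -1 -2]
  Θ: [ 0  1  3  3 -3 -2 -2  0]
  [I]: (-1)·1+(-2)·0+(-1)·1+(2)·2+(-1)·2+(-2)·-1+(-1)·-2 = 4
  [Θ]: (-1)·0+(-2)·1+(-1)·3+(2)·3+(-1)·-2+(-2)·-2+(-1)·0 = 7
⇒ I^4 Θ^7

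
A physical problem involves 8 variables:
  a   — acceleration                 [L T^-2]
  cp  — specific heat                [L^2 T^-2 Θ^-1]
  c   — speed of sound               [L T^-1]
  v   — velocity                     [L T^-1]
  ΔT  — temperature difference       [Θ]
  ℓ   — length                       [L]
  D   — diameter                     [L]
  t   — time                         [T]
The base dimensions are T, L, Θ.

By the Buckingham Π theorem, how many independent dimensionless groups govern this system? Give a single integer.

5

Dimensional matrix (T×L×Θ by a×cp×c×v×ΔT×ℓ×D×t):
  T: [-2 -2 -1 -1  0  0  0  1]
  L: [ 1  2  1  1  0  1  1  0]
  Θ: [ 0 -1  0  0  1  0  0  0]
Row reduction gives pivot columns a,cp,c; rank = 3
Π count = n − r = 8 − 3 = 5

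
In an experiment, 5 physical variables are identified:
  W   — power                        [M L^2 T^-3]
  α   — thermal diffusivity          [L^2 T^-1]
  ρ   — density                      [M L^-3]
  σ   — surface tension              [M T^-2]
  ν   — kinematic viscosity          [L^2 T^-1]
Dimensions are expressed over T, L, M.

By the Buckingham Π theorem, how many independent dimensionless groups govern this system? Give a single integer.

Exponent matrix [T,L,M] × [W,α,ρ,σ,ν]:
  T: [-3 -1  0 -2 -1]
  L: [ 2  2 -3  0  2]
  M: [ 1  0  1  1  0]
RREF → pivots at {W,α,ρ} ⇒ r = 3
Π count = n − r = 5 − 3 = 2

2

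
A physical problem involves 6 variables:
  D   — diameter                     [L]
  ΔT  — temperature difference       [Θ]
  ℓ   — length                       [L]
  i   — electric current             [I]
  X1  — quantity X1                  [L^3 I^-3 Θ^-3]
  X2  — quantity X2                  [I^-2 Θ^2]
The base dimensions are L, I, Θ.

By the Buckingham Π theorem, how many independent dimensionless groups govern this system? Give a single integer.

3

Write exponents as rows L,I,Θ / cols D,ΔT,ℓ,i,X1,X2:
  L: [ 1  0  1  0  3  0]
  I: [ 0  0  0  1 -3 -2]
  Θ: [ 0  1  0  0 -3  2]
RREF → pivots at {D,ΔT,i} ⇒ r = 3
6 vars − rank 3 = 3 Π groups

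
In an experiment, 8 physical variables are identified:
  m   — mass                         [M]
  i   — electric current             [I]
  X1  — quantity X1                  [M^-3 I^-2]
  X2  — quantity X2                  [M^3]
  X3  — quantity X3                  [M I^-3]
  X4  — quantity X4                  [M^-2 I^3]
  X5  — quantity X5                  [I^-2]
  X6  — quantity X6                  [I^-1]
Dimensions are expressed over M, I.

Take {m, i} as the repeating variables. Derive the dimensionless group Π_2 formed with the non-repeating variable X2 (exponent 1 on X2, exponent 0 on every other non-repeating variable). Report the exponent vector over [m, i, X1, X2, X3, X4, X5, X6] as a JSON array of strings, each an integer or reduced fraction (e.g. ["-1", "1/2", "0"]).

["-3", "0", "0", "1", "0", "0", "0", "0"]

Dimensional matrix (M×I by m×i×X1×X2×X3×X4×X5×X6):
  M: [ 1  0 -3  3  1 -2  0  0]
  I: [ 0  1 -2  0 -3  3 -2 -1]
Row reduction gives pivot columns m,i; rank = 2
Pivot set = {m,i}, free = {X1,X2,X3,X4,X5,X6}
RREF:
  r0: [   1    0   -3    3    1   -2    0    0]
  r1: [   0    1   -2    0   -3    3   -2   -1]
Fix exponent of X2 at 1, X1 at 0, X3 at 0, X4 at 0, X5 at 0, X6 at 0; solve each RREF row for its pivot's exponent:
  r0: exp(m) + (3)·1 = 0 ⇒ exp(m) = -3
  r1: exp(i) + (0)·1 = 0 ⇒ exp(i) = 0
Π_2 = m^-3 · X2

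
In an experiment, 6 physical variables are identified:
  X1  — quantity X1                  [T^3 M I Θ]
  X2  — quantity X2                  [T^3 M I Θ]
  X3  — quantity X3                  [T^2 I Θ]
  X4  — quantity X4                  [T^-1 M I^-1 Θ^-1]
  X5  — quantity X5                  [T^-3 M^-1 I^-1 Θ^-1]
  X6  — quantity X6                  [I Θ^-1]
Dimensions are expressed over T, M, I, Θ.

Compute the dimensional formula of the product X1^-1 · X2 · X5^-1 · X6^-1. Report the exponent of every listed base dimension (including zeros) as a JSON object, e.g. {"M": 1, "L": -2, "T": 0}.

Exponent matrix [T,M,I,Θ] × [X1,X2,X3,X4,X5,X6]:
  T: [ 3  3  2 -1 -3  0]
  M: [ 1  1  0  1 -1  0]
  I: [ 1  1  1 -1 -1  1]
  Θ: [ 1  1  1 -1 -1 -1]
  [T]: (-1)·3+(1)·3+(-1)·-3+(-1)·0 = 3
  [M]: (-1)·1+(1)·1+(-1)·-1+(-1)·0 = 1
  [I]: (-1)·1+(1)·1+(-1)·-1+(-1)·1 = 0
  [Θ]: (-1)·1+(1)·1+(-1)·-1+(-1)·-1 = 2
⇒ T^3 M Θ^2

{"T": 3, "M": 1, "I": 0, "Θ": 2}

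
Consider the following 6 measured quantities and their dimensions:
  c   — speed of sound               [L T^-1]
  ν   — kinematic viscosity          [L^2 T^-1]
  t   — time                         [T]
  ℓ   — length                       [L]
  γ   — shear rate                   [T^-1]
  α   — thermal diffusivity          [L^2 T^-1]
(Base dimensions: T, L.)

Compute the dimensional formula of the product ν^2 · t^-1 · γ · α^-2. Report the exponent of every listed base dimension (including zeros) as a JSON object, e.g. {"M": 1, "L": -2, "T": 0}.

Exponent matrix [T,L] × [c,ν,t,ℓ,γ,α]:
  T: [-1 -1  1  0 -1 -1]
  L: [ 1  2  0  1  0  2]
  [T]: (2)·-1+(-1)·1+(1)·-1+(-2)·-1 = -2
  [L]: (2)·2+(-1)·0+(1)·0+(-2)·2 = 0
⇒ T^-2

{"T": -2, "L": 0}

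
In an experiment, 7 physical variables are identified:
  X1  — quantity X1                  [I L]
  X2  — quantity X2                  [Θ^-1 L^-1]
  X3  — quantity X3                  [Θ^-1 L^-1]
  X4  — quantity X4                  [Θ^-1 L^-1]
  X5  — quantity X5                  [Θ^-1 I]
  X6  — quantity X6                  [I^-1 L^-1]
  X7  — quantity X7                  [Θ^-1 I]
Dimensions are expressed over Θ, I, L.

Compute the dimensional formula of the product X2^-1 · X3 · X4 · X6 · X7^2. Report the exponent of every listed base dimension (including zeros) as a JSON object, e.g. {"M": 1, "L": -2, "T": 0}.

Write exponents as rows Θ,I,L / cols X1,X2,X3,X4,X5,X6,X7:
  Θ: [ 0 -1 -1 -1 -1  0 -1]
  I: [ 1  0  0  0  1 -1  1]
  L: [ 1 -1 -1 -1  0 -1  0]
  [Θ]: (-1)·-1+(1)·-1+(1)·-1+(1)·0+(2)·-1 = -3
  [I]: (-1)·0+(1)·0+(1)·0+(1)·-1+(2)·1 = 1
  [L]: (-1)·-1+(1)·-1+(1)·-1+(1)·-1+(2)·0 = -2
⇒ Θ^-3 I L^-2

{"Θ": -3, "I": 1, "L": -2}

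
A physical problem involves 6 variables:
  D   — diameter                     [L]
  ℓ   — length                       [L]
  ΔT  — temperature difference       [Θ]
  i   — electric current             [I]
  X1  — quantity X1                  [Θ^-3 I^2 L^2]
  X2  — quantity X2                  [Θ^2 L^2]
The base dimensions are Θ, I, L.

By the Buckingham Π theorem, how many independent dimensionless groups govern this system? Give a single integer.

Write exponents as rows Θ,I,L / cols D,ℓ,ΔT,i,X1,X2:
  Θ: [ 0  0  1  0 -3  2]
  I: [ 0  0  0  1  2  0]
  L: [ 1  1  0  0  2  2]
Row reduction gives pivot columns D,ΔT,i; rank = 3
Π count = n − r = 6 − 3 = 3

3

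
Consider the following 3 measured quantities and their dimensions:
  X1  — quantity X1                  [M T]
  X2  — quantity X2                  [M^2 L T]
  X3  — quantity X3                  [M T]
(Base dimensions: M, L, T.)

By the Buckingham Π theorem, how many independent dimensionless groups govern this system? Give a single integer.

Exponent matrix [M,L,T] × [X1,X2,X3]:
  M: [ 1  2  1]
  L: [ 0  1  0]
  T: [ 1  1  1]
Row reduction gives pivot columns X1,X2; rank = 2
3 vars − rank 2 = 1 Π group

1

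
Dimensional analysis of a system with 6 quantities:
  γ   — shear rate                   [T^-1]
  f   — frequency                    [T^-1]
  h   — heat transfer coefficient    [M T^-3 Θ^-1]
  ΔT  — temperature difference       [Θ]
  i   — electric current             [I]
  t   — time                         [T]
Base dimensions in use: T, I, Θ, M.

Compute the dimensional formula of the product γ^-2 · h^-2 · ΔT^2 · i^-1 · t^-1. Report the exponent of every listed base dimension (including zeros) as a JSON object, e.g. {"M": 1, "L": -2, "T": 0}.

Exponent matrix [T,I,Θ,M] × [γ,f,h,ΔT,i,t]:
  T: [-1 -1 -3  0  0  1]
  I: [ 0  0  0  0  1  0]
  Θ: [ 0  0 -1  1  0  0]
  M: [ 0  0  1  0  0  0]
  [T]: (-2)·-1+(-2)·-3+(2)·0+(-1)·0+(-1)·1 = 7
  [I]: (-2)·0+(-2)·0+(2)·0+(-1)·1+(-1)·0 = -1
  [Θ]: (-2)·0+(-2)·-1+(2)·1+(-1)·0+(-1)·0 = 4
  [M]: (-2)·0+(-2)·1+(2)·0+(-1)·0+(-1)·0 = -2
⇒ T^7 I^-1 Θ^4 M^-2

{"T": 7, "I": -1, "Θ": 4, "M": -2}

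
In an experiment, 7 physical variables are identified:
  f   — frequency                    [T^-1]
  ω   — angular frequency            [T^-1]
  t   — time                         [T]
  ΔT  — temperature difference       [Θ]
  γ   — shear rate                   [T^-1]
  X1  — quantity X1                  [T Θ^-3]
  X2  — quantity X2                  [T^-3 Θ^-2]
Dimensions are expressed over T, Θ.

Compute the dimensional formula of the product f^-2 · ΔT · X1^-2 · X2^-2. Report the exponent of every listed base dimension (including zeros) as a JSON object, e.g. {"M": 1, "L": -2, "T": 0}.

{"T": 6, "Θ": 11}

Exponent matrix [T,Θ] × [f,ω,t,ΔT,γ,X1,X2]:
  T: [-1 -1  1  0 -1  1 -3]
  Θ: [ 0  0  0  1  0 -3 -2]
  [T]: (-2)·-1+(1)·0+(-2)·1+(-2)·-3 = 6
  [Θ]: (-2)·0+(1)·1+(-2)·-3+(-2)·-2 = 11
⇒ T^6 Θ^11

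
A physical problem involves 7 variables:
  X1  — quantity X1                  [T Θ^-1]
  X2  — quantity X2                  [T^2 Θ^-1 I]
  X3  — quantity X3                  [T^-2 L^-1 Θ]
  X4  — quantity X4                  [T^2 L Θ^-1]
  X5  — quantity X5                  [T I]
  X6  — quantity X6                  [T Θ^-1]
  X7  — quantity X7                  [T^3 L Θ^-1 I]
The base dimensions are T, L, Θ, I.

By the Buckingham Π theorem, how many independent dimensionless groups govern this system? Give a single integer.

4

Dimensional matrix (T×L×Θ×I by X1×X2×X3×X4×X5×X6×X7):
  T: [ 1  2 -2  2  1  1  3]
  L: [ 0  0 -1  1  0  0  1]
  Θ: [-1 -1  1 -1  0 -1 -1]
  I: [ 0  1  0  0  1  0  1]
Row reduction gives pivot columns X1,X2,X3; rank = 3
n=7, r=3 ⇒ 4 dimensionless groups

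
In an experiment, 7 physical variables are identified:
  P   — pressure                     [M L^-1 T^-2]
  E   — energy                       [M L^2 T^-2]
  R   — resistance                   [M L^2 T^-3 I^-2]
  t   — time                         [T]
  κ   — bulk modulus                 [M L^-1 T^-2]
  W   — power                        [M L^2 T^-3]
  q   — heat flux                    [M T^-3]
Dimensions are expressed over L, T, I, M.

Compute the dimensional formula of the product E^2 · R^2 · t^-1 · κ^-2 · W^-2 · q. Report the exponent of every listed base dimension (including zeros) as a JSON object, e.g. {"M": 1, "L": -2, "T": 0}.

{"L": 6, "T": -4, "I": -4, "M": 1}

Dimensional matrix (L×T×I×M by P×E×R×t×κ×W×q):
  L: [-1  2  2  0 -1  2  0]
  T: [-2 -2 -3  1 -2 -3 -3]
  I: [ 0  0 -2  0  0  0  0]
  M: [ 1  1  1  0  1  1  1]
  [L]: (2)·2+(2)·2+(-1)·0+(-2)·-1+(-2)·2+(1)·0 = 6
  [T]: (2)·-2+(2)·-3+(-1)·1+(-2)·-2+(-2)·-3+(1)·-3 = -4
  [I]: (2)·0+(2)·-2+(-1)·0+(-2)·0+(-2)·0+(1)·0 = -4
  [M]: (2)·1+(2)·1+(-1)·0+(-2)·1+(-2)·1+(1)·1 = 1
⇒ L^6 T^-4 I^-4 M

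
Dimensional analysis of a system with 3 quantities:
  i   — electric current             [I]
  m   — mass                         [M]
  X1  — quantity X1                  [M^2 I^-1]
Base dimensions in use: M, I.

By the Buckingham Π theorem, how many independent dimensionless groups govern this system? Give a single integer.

1

Dimensional matrix (M×I by i×m×X1):
  M: [ 0  1  2]
  I: [ 1  0 -1]
RREF → pivots at {i,m} ⇒ r = 2
Π count = n − r = 3 − 2 = 1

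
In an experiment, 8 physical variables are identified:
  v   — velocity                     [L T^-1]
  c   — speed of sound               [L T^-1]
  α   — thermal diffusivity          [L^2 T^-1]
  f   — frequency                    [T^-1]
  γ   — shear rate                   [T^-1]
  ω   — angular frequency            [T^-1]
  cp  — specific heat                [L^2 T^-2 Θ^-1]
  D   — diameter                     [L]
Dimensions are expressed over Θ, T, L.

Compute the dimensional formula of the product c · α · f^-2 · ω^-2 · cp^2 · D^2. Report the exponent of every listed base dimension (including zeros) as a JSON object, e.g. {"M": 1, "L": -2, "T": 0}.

Dimensional matrix (Θ×T×L by v×c×α×f×γ×ω×cp×D):
  Θ: [ 0  0  0  0  0  0 -1  0]
  T: [-1 -1 -1 -1 -1 -1 -2  0]
  L: [ 1  1  2  0  0  0  2  1]
  [Θ]: (1)·0+(1)·0+(-2)·0+(-2)·0+(2)·-1+(2)·0 = -2
  [T]: (1)·-1+(1)·-1+(-2)·-1+(-2)·-1+(2)·-2+(2)·0 = -2
  [L]: (1)·1+(1)·2+(-2)·0+(-2)·0+(2)·2+(2)·1 = 9
⇒ Θ^-2 T^-2 L^9

{"Θ": -2, "T": -2, "L": 9}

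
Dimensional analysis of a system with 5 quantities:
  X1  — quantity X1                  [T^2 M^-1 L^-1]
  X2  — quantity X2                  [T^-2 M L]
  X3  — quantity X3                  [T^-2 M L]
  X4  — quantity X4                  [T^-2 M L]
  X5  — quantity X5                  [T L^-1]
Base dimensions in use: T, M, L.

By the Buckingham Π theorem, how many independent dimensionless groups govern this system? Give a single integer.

Dimensional matrix (T×M×L by X1×X2×X3×X4×X5):
  T: [ 2 -2 -2 -2  1]
  M: [-1  1  1  1  0]
  L: [-1  1  1  1 -1]
RREF → pivots at {X1,X5} ⇒ r = 2
Π count = n − r = 5 − 2 = 3

3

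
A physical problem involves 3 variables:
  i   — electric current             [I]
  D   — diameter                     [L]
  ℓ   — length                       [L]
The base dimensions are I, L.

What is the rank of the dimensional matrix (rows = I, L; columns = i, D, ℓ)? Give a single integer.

2

Exponent matrix [I,L] × [i,D,ℓ]:
  I: [ 1  0  0]
  L: [ 0  1  1]
Row reduction gives pivot columns i,D; rank = 2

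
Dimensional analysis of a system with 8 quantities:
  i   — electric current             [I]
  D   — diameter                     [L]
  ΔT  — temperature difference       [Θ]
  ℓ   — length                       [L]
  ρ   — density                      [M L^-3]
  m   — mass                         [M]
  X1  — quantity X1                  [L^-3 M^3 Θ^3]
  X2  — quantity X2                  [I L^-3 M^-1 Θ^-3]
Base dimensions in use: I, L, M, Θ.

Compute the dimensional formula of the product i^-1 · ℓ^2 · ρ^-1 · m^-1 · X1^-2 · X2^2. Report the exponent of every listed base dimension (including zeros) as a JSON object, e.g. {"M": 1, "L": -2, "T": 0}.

Write exponents as rows I,L,M,Θ / cols i,D,ΔT,ℓ,ρ,m,X1,X2:
  I: [ 1  0  0  0  0  0  0  1]
  L: [ 0  1  0  1 -3  0 -3 -3]
  M: [ 0  0  0  0  1  1  3 -1]
  Θ: [ 0  0  1  0  0  0  3 -3]
  [I]: (-1)·1+(2)·0+(-1)·0+(-1)·0+(-2)·0+(2)·1 = 1
  [L]: (-1)·0+(2)·1+(-1)·-3+(-1)·0+(-2)·-3+(2)·-3 = 5
  [M]: (-1)·0+(2)·0+(-1)·1+(-1)·1+(-2)·3+(2)·-1 = -10
  [Θ]: (-1)·0+(2)·0+(-1)·0+(-1)·0+(-2)·3+(2)·-3 = -12
⇒ I L^5 M^-10 Θ^-12

{"I": 1, "L": 5, "M": -10, "Θ": -12}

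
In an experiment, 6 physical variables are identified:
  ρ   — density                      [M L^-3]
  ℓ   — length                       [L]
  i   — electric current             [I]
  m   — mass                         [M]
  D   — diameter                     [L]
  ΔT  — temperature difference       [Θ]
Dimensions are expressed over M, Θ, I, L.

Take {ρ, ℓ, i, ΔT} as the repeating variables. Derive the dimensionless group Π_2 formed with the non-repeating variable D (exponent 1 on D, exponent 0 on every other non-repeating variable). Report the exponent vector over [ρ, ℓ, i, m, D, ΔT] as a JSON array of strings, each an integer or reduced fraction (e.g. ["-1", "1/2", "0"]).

Dimensional matrix (M×Θ×I×L by ρ×ℓ×i×m×D×ΔT):
  M: [ 1  0  0  1  0  0]
  Θ: [ 0  0  0  0  0  1]
  I: [ 0  0  1  0  0  0]
  L: [-3  1  0  0  1  0]
Row reduction gives pivot columns ρ,ℓ,i,ΔT; rank = 4
Repeat: ρ,ℓ,i,ΔT; free: m,D
RREF:
  r0: [   1    0    0    1    0    0]
  r1: [   0    1    0    3    1    0]
  r2: [   0    0    1    0    0    0]
  r3: [   0    0    0    0    0    1]
Fix exponent of D at 1, m at 0; solve each RREF row for its pivot's exponent:
  r0: exp(ρ) + (0)·1 = 0 ⇒ exp(ρ) = 0
  r1: exp(ℓ) + (1)·1 = 0 ⇒ exp(ℓ) = -1
  r2: exp(i) + (0)·1 = 0 ⇒ exp(i) = 0
  r3: exp(ΔT) + (0)·1 = 0 ⇒ exp(ΔT) = 0
Π_2 = ℓ^-1 · D

["0", "-1", "0", "0", "1", "0"]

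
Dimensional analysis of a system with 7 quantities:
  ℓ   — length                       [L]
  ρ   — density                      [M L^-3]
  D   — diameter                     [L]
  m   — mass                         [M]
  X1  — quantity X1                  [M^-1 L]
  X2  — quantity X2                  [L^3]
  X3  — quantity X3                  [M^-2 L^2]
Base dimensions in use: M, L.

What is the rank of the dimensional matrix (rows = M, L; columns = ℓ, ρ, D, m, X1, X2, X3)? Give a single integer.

2

Write exponents as rows M,L / cols ℓ,ρ,D,m,X1,X2,X3:
  M: [ 0  1  0  1 -1  0 -2]
  L: [ 1 -3  1  0  1  3  2]
RREF → pivots at {ℓ,ρ} ⇒ r = 2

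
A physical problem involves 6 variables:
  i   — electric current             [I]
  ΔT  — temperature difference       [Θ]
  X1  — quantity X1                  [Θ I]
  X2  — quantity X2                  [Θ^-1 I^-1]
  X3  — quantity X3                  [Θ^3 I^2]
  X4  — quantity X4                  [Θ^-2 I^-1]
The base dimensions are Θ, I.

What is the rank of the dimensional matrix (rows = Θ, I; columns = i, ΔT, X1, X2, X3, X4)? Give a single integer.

Write exponents as rows Θ,I / cols i,ΔT,X1,X2,X3,X4:
  Θ: [ 0  1  1 -1  3 -2]
  I: [ 1  0  1 -1  2 -1]
Row reduction gives pivot columns i,ΔT; rank = 2

2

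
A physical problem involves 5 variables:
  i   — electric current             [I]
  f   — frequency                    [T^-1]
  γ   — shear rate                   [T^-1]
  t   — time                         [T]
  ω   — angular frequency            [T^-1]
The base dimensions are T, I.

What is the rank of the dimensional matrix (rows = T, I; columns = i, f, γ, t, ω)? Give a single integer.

2

Exponent matrix [T,I] × [i,f,γ,t,ω]:
  T: [ 0 -1 -1  1 -1]
  I: [ 1  0  0  0  0]
RREF → pivots at {i,f} ⇒ r = 2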